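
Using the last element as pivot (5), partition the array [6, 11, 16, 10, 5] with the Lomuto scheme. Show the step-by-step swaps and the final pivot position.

Lomuto partition with pivot = 5:

Initial array: [6, 11, 16, 10, 5]

arr[0]=6 > 5: no swap
arr[1]=11 > 5: no swap
arr[2]=16 > 5: no swap
arr[3]=10 > 5: no swap

Place pivot at position 0: [5, 11, 16, 10, 6]
Pivot position: 0

After partitioning with pivot 5, the array becomes [5, 11, 16, 10, 6]. The pivot is placed at index 0. All elements to the left of the pivot are <= 5, and all elements to the right are > 5.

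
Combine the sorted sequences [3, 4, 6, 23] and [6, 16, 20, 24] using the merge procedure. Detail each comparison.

Merging process:

Compare 3 vs 6: take 3 from left. Merged: [3]
Compare 4 vs 6: take 4 from left. Merged: [3, 4]
Compare 6 vs 6: take 6 from left. Merged: [3, 4, 6]
Compare 23 vs 6: take 6 from right. Merged: [3, 4, 6, 6]
Compare 23 vs 16: take 16 from right. Merged: [3, 4, 6, 6, 16]
Compare 23 vs 20: take 20 from right. Merged: [3, 4, 6, 6, 16, 20]
Compare 23 vs 24: take 23 from left. Merged: [3, 4, 6, 6, 16, 20, 23]
Append remaining from right: [24]. Merged: [3, 4, 6, 6, 16, 20, 23, 24]

Final merged array: [3, 4, 6, 6, 16, 20, 23, 24]
Total comparisons: 7

The merged array is [3, 4, 6, 6, 16, 20, 23, 24], requiring 7 comparisons. The merge step runs in O(n) time where n is the total number of elements.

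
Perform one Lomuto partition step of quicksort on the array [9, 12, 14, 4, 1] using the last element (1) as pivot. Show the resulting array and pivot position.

Lomuto partition with pivot = 1:

Initial array: [9, 12, 14, 4, 1]

arr[0]=9 > 1: no swap
arr[1]=12 > 1: no swap
arr[2]=14 > 1: no swap
arr[3]=4 > 1: no swap

Place pivot at position 0: [1, 12, 14, 4, 9]
Pivot position: 0

After partitioning with pivot 1, the array becomes [1, 12, 14, 4, 9]. The pivot is placed at index 0. All elements to the left of the pivot are <= 1, and all elements to the right are > 1.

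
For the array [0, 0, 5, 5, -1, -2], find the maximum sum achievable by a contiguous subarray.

Using Kadane's algorithm on [0, 0, 5, 5, -1, -2]:

Scanning through the array:
Position 1 (value 0): max_ending_here = 0, max_so_far = 0
Position 2 (value 5): max_ending_here = 5, max_so_far = 5
Position 3 (value 5): max_ending_here = 10, max_so_far = 10
Position 4 (value -1): max_ending_here = 9, max_so_far = 10
Position 5 (value -2): max_ending_here = 7, max_so_far = 10

Maximum subarray: [0, 0, 5, 5]
Maximum sum: 10

The maximum subarray is [0, 0, 5, 5] with sum 10. This subarray runs from index 0 to index 3.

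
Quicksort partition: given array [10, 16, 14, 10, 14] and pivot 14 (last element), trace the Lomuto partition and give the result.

Lomuto partition with pivot = 14:

Initial array: [10, 16, 14, 10, 14]

arr[0]=10 <= 14: swap with position 0, array becomes [10, 16, 14, 10, 14]
arr[1]=16 > 14: no swap
arr[2]=14 <= 14: swap with position 1, array becomes [10, 14, 16, 10, 14]
arr[3]=10 <= 14: swap with position 2, array becomes [10, 14, 10, 16, 14]

Place pivot at position 3: [10, 14, 10, 14, 16]
Pivot position: 3

After partitioning with pivot 14, the array becomes [10, 14, 10, 14, 16]. The pivot is placed at index 3. All elements to the left of the pivot are <= 14, and all elements to the right are > 14.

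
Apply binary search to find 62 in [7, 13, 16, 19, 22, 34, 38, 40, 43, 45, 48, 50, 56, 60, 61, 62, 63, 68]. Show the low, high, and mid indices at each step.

Binary search for 62 in [7, 13, 16, 19, 22, 34, 38, 40, 43, 45, 48, 50, 56, 60, 61, 62, 63, 68]:

lo=0, hi=17, mid=8, arr[mid]=43 -> 43 < 62, search right half
lo=9, hi=17, mid=13, arr[mid]=60 -> 60 < 62, search right half
lo=14, hi=17, mid=15, arr[mid]=62 -> Found target at index 15!

Binary search finds 62 at index 15 after 3 comparisons. The search repeatedly halves the search space by comparing with the middle element.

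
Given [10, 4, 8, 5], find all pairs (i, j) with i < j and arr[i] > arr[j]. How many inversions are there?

Finding inversions in [10, 4, 8, 5]:

(0, 1): arr[0]=10 > arr[1]=4
(0, 2): arr[0]=10 > arr[2]=8
(0, 3): arr[0]=10 > arr[3]=5
(2, 3): arr[2]=8 > arr[3]=5

Total inversions: 4

The array has 4 inversion(s): (0,1), (0,2), (0,3), (2,3). Each pair (i,j) satisfies i < j and arr[i] > arr[j].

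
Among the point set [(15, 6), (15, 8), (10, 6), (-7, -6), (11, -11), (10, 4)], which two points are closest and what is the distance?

Computing all pairwise distances among 6 points:

d((15, 6), (15, 8)) = 2.0 <-- minimum
d((15, 6), (10, 6)) = 5.0
d((15, 6), (-7, -6)) = 25.0599
d((15, 6), (11, -11)) = 17.4642
d((15, 6), (10, 4)) = 5.3852
d((15, 8), (10, 6)) = 5.3852
d((15, 8), (-7, -6)) = 26.0768
d((15, 8), (11, -11)) = 19.4165
d((15, 8), (10, 4)) = 6.4031
d((10, 6), (-7, -6)) = 20.8087
d((10, 6), (11, -11)) = 17.0294
d((10, 6), (10, 4)) = 2.0 <-- minimum
d((-7, -6), (11, -11)) = 18.6815
d((-7, -6), (10, 4)) = 19.7231
d((11, -11), (10, 4)) = 15.0333

Minimum distance: 2.0 (tie among 2 pairs: (15, 6) and (15, 8); (10, 6) and (10, 4))

The minimum Euclidean distance is 2.0. There is a tie: 2 pairs achieve this minimum — (15, 6) and (15, 8); (10, 6) and (10, 4). Any of these is a valid closest pair. For 6 points, brute-force pairwise comparison is shown above. For large n, the divide-and-conquer algorithm (sort by x, recurse on halves, check the dividing strip) achieves O(n log n).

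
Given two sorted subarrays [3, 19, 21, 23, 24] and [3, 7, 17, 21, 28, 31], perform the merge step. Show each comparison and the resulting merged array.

Merging process:

Compare 3 vs 3: take 3 from left. Merged: [3]
Compare 19 vs 3: take 3 from right. Merged: [3, 3]
Compare 19 vs 7: take 7 from right. Merged: [3, 3, 7]
Compare 19 vs 17: take 17 from right. Merged: [3, 3, 7, 17]
Compare 19 vs 21: take 19 from left. Merged: [3, 3, 7, 17, 19]
Compare 21 vs 21: take 21 from left. Merged: [3, 3, 7, 17, 19, 21]
Compare 23 vs 21: take 21 from right. Merged: [3, 3, 7, 17, 19, 21, 21]
Compare 23 vs 28: take 23 from left. Merged: [3, 3, 7, 17, 19, 21, 21, 23]
Compare 24 vs 28: take 24 from left. Merged: [3, 3, 7, 17, 19, 21, 21, 23, 24]
Append remaining from right: [28, 31]. Merged: [3, 3, 7, 17, 19, 21, 21, 23, 24, 28, 31]

Final merged array: [3, 3, 7, 17, 19, 21, 21, 23, 24, 28, 31]
Total comparisons: 9

The merged array is [3, 3, 7, 17, 19, 21, 21, 23, 24, 28, 31], requiring 9 comparisons. The merge step runs in O(n) time where n is the total number of elements.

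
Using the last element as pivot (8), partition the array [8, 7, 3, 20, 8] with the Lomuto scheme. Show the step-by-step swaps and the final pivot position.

Lomuto partition with pivot = 8:

Initial array: [8, 7, 3, 20, 8]

arr[0]=8 <= 8: swap with position 0, array becomes [8, 7, 3, 20, 8]
arr[1]=7 <= 8: swap with position 1, array becomes [8, 7, 3, 20, 8]
arr[2]=3 <= 8: swap with position 2, array becomes [8, 7, 3, 20, 8]
arr[3]=20 > 8: no swap

Place pivot at position 3: [8, 7, 3, 8, 20]
Pivot position: 3

After partitioning with pivot 8, the array becomes [8, 7, 3, 8, 20]. The pivot is placed at index 3. All elements to the left of the pivot are <= 8, and all elements to the right are > 8.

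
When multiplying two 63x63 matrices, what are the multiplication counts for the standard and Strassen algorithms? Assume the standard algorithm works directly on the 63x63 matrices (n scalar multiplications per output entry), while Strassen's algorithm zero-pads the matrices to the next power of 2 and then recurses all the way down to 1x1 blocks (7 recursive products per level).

Matrix multiplication for 63x63 matrices:

Strassen's algorithm requires power-of-2 dimensions. Pad 63x63 to 64x64 (next power of 2).

Standard algorithm: 63^3 = 250047 multiplications
Strassen's algorithm: 7^(log2(64)) = 7^6 = 117649 multiplications
Savings: 250047 - 117649 = 132398 multiplications

Standard: 250047 multiplications (63^3). Strassen: 117649 multiplications (7^6, after padding to 64x64). Strassen reduces 8 recursive multiplications to 7 at each level.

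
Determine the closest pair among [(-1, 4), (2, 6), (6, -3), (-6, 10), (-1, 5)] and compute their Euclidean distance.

Computing all pairwise distances among 5 points:

d((-1, 4), (2, 6)) = 3.6056
d((-1, 4), (6, -3)) = 9.8995
d((-1, 4), (-6, 10)) = 7.8102
d((-1, 4), (-1, 5)) = 1.0 <-- minimum
d((2, 6), (6, -3)) = 9.8489
d((2, 6), (-6, 10)) = 8.9443
d((2, 6), (-1, 5)) = 3.1623
d((6, -3), (-6, 10)) = 17.6918
d((6, -3), (-1, 5)) = 10.6301
d((-6, 10), (-1, 5)) = 7.0711

Closest pair: (-1, 4) and (-1, 5) with distance 1.0

The closest pair is (-1, 4) and (-1, 5) with Euclidean distance 1.0. For 5 points, brute-force pairwise comparison is shown above. For large n, the divide-and-conquer algorithm (sort by x, recurse on halves, check the dividing strip) achieves O(n log n).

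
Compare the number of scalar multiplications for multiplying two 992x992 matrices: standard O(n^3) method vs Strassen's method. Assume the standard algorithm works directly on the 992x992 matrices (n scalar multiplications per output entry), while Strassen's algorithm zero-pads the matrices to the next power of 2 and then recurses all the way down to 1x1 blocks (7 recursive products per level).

Matrix multiplication for 992x992 matrices:

Strassen's algorithm requires power-of-2 dimensions. Pad 992x992 to 1024x1024 (next power of 2).

Standard algorithm: 992^3 = 976191488 multiplications
Strassen's algorithm: 7^(log2(1024)) = 7^10 = 282475249 multiplications
Savings: 976191488 - 282475249 = 693716239 multiplications

Standard: 976191488 multiplications (992^3). Strassen: 282475249 multiplications (7^10, after padding to 1024x1024). Strassen reduces 8 recursive multiplications to 7 at each level.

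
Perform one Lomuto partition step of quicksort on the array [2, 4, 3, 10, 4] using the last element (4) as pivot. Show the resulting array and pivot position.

Lomuto partition with pivot = 4:

Initial array: [2, 4, 3, 10, 4]

arr[0]=2 <= 4: swap with position 0, array becomes [2, 4, 3, 10, 4]
arr[1]=4 <= 4: swap with position 1, array becomes [2, 4, 3, 10, 4]
arr[2]=3 <= 4: swap with position 2, array becomes [2, 4, 3, 10, 4]
arr[3]=10 > 4: no swap

Place pivot at position 3: [2, 4, 3, 4, 10]
Pivot position: 3

After partitioning with pivot 4, the array becomes [2, 4, 3, 4, 10]. The pivot is placed at index 3. All elements to the left of the pivot are <= 4, and all elements to the right are > 4.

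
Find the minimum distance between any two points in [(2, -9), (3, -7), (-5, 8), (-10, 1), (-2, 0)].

Computing all pairwise distances among 5 points:

d((2, -9), (3, -7)) = 2.2361 <-- minimum
d((2, -9), (-5, 8)) = 18.3848
d((2, -9), (-10, 1)) = 15.6205
d((2, -9), (-2, 0)) = 9.8489
d((3, -7), (-5, 8)) = 17.0
d((3, -7), (-10, 1)) = 15.2643
d((3, -7), (-2, 0)) = 8.6023
d((-5, 8), (-10, 1)) = 8.6023
d((-5, 8), (-2, 0)) = 8.544
d((-10, 1), (-2, 0)) = 8.0623

Closest pair: (2, -9) and (3, -7) with distance 2.2361

The closest pair is (2, -9) and (3, -7) with Euclidean distance 2.2361. For 5 points, brute-force pairwise comparison is shown above. For large n, the divide-and-conquer algorithm (sort by x, recurse on halves, check the dividing strip) achieves O(n log n).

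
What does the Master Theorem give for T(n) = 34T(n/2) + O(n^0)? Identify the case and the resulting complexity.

Master Theorem for T(n) = 34T(n/2) + O(n^0):

a = 34, b = 2, c = 0
log_b(a) = log_2(34) = 5.0875

Case 1: c = 0 < log_2(34) = 5.0875
T(n) = O(n^(log_2 34))

For T(n) = 34T(n/2) + O(n^0): log_2(34) = 5.0875. This is Case 1 of the Master Theorem (c < log_b(a), work dominated by leaves), giving O(n^(log_2 34)).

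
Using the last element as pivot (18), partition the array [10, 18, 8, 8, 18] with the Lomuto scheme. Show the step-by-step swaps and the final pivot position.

Lomuto partition with pivot = 18:

Initial array: [10, 18, 8, 8, 18]

arr[0]=10 <= 18: swap with position 0, array becomes [10, 18, 8, 8, 18]
arr[1]=18 <= 18: swap with position 1, array becomes [10, 18, 8, 8, 18]
arr[2]=8 <= 18: swap with position 2, array becomes [10, 18, 8, 8, 18]
arr[3]=8 <= 18: swap with position 3, array becomes [10, 18, 8, 8, 18]

Place pivot at position 4: [10, 18, 8, 8, 18]
Pivot position: 4

After partitioning with pivot 18, the array becomes [10, 18, 8, 8, 18]. The pivot is placed at index 4. All elements to the left of the pivot are <= 18, and all elements to the right are > 18.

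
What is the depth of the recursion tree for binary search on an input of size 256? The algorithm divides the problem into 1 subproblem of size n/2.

For divide and conquer with division factor 2:

Problem sizes at each level:
Level 0: 256
Level 1: 128
Level 2: 64
Level 3: 32
Level 4: 16
Level 5: 8
Level 6: 4
Level 7: 2
Level 8: 1

The root is level 0 and the size-1 base case is level 8 (the tree spans levels 0 through 8, i.e. 9 levels counting the root), so the depth is the number of divisions: log_2(256) = 8

The recursion tree depth is log_2(256) = 8. At each level, the problem size is divided by 2, so it takes 8 divisions to reduce to a base case of size 1. The algorithm makes 1 recursive call at each level.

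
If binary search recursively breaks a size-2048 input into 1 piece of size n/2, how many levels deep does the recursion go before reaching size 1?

For divide and conquer with division factor 2:

Problem sizes at each level:
Level 0: 2048
Level 1: 1024
Level 2: 512
Level 3: 256
Level 4: 128
Level 5: 64
Level 6: 32
Level 7: 16
Level 8: 8
Level 9: 4
Level 10: 2
Level 11: 1

The root is level 0 and the size-1 base case is level 11 (the tree spans levels 0 through 11, i.e. 12 levels counting the root), so the depth is the number of divisions: log_2(2048) = 11

The recursion tree depth is log_2(2048) = 11. At each level, the problem size is divided by 2, so it takes 11 divisions to reduce to a base case of size 1. The algorithm makes 1 recursive call at each level.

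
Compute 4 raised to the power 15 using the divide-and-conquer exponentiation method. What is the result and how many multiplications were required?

Computing 4^15 by squaring (build up from 4^1; each line after the first costs one multiplication):

4^1 = 4
4^2 = (4^1)^2 = 4^2 = 16
4^3 = 4 * 4^2 = 4 * 16 = 64
4^6 = (4^3)^2 = 64^2 = 4096
4^7 = 4 * 4^6 = 4 * 4096 = 16384
4^14 = (4^7)^2 = 16384^2 = 268435456
4^15 = 4 * 4^14 = 4 * 268435456 = 1073741824

Result: 1073741824
Multiplications needed: 6 (6 lines after 4^1)

4^15 = 1073741824. Using exponentiation by squaring, this requires 6 multiplications. The key idea: if the exponent is even, square the half-power; if odd, multiply by the base once.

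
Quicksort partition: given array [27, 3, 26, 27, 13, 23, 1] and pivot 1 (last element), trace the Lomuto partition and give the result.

Lomuto partition with pivot = 1:

Initial array: [27, 3, 26, 27, 13, 23, 1]

arr[0]=27 > 1: no swap
arr[1]=3 > 1: no swap
arr[2]=26 > 1: no swap
arr[3]=27 > 1: no swap
arr[4]=13 > 1: no swap
arr[5]=23 > 1: no swap

Place pivot at position 0: [1, 3, 26, 27, 13, 23, 27]
Pivot position: 0

After partitioning with pivot 1, the array becomes [1, 3, 26, 27, 13, 23, 27]. The pivot is placed at index 0. All elements to the left of the pivot are <= 1, and all elements to the right are > 1.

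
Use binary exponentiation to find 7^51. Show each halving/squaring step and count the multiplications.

Computing 7^51 by squaring (build up from 7^1; each line after the first costs one multiplication):

7^1 = 7
7^2 = (7^1)^2 = 7^2 = 49
7^3 = 7 * 7^2 = 7 * 49 = 343
7^6 = (7^3)^2 = 343^2 = 117649
7^12 = (7^6)^2 = 117649^2 = 13841287201
7^24 = (7^12)^2 = 13841287201^2 = 191581231380566414401
7^25 = 7 * 7^24 = 7 * 191581231380566414401 = 1341068619663964900807
7^50 = (7^25)^2 = 1341068619663964900807^2 = 1798465042647412146620280340569649349251249
7^51 = 7 * 7^50 = 7 * 1798465042647412146620280340569649349251249 = 12589255298531885026341962383987545444758743

Result: 12589255298531885026341962383987545444758743
Multiplications needed: 8 (8 lines after 7^1)

7^51 = 12589255298531885026341962383987545444758743. Using exponentiation by squaring, this requires 8 multiplications. The key idea: if the exponent is even, square the half-power; if odd, multiply by the base once.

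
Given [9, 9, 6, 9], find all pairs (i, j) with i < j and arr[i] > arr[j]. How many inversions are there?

Finding inversions in [9, 9, 6, 9]:

(0, 2): arr[0]=9 > arr[2]=6
(1, 2): arr[1]=9 > arr[2]=6

Total inversions: 2

The array has 2 inversion(s): (0,2), (1,2). Each pair (i,j) satisfies i < j and arr[i] > arr[j].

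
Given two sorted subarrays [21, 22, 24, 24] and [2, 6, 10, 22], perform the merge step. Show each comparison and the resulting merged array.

Merging process:

Compare 21 vs 2: take 2 from right. Merged: [2]
Compare 21 vs 6: take 6 from right. Merged: [2, 6]
Compare 21 vs 10: take 10 from right. Merged: [2, 6, 10]
Compare 21 vs 22: take 21 from left. Merged: [2, 6, 10, 21]
Compare 22 vs 22: take 22 from left. Merged: [2, 6, 10, 21, 22]
Compare 24 vs 22: take 22 from right. Merged: [2, 6, 10, 21, 22, 22]
Append remaining from left: [24, 24]. Merged: [2, 6, 10, 21, 22, 22, 24, 24]

Final merged array: [2, 6, 10, 21, 22, 22, 24, 24]
Total comparisons: 6

The merged array is [2, 6, 10, 21, 22, 22, 24, 24], requiring 6 comparisons. The merge step runs in O(n) time where n is the total number of elements.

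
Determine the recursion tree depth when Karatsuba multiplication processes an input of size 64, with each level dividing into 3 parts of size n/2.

For divide and conquer with division factor 2:

Problem sizes at each level:
Level 0: 64
Level 1: 32
Level 2: 16
Level 3: 8
Level 4: 4
Level 5: 2
Level 6: 1

The root is level 0 and the size-1 base case is level 6 (the tree spans levels 0 through 6, i.e. 7 levels counting the root), so the depth is the number of divisions: log_2(64) = 6

The recursion tree depth is log_2(64) = 6. At each level, the problem size is divided by 2, so it takes 6 divisions to reduce to a base case of size 1. The algorithm makes 3 recursive calls at each level.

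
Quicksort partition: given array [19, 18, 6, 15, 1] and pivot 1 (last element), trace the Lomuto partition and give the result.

Lomuto partition with pivot = 1:

Initial array: [19, 18, 6, 15, 1]

arr[0]=19 > 1: no swap
arr[1]=18 > 1: no swap
arr[2]=6 > 1: no swap
arr[3]=15 > 1: no swap

Place pivot at position 0: [1, 18, 6, 15, 19]
Pivot position: 0

After partitioning with pivot 1, the array becomes [1, 18, 6, 15, 19]. The pivot is placed at index 0. All elements to the left of the pivot are <= 1, and all elements to the right are > 1.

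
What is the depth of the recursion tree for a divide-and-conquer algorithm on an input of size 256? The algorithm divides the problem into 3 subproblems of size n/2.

For divide and conquer with division factor 2:

Problem sizes at each level:
Level 0: 256
Level 1: 128
Level 2: 64
Level 3: 32
Level 4: 16
Level 5: 8
Level 6: 4
Level 7: 2
Level 8: 1

The root is level 0 and the size-1 base case is level 8 (the tree spans levels 0 through 8, i.e. 9 levels counting the root), so the depth is the number of divisions: log_2(256) = 8

The recursion tree depth is log_2(256) = 8. At each level, the problem size is divided by 2, so it takes 8 divisions to reduce to a base case of size 1. The algorithm makes 3 recursive calls at each level.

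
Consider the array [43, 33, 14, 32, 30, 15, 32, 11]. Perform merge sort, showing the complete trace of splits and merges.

Merge sort trace:

Split: [43, 33, 14, 32, 30, 15, 32, 11] -> [43, 33, 14, 32] and [30, 15, 32, 11]
  Split: [43, 33, 14, 32] -> [43, 33] and [14, 32]
    Split: [43, 33] -> [43] and [33]
    Merge: [43] + [33] -> [33, 43]
    Split: [14, 32] -> [14] and [32]
    Merge: [14] + [32] -> [14, 32]
  Merge: [33, 43] + [14, 32] -> [14, 32, 33, 43]
  Split: [30, 15, 32, 11] -> [30, 15] and [32, 11]
    Split: [30, 15] -> [30] and [15]
    Merge: [30] + [15] -> [15, 30]
    Split: [32, 11] -> [32] and [11]
    Merge: [32] + [11] -> [11, 32]
  Merge: [15, 30] + [11, 32] -> [11, 15, 30, 32]
Merge: [14, 32, 33, 43] + [11, 15, 30, 32] -> [11, 14, 15, 30, 32, 32, 33, 43]

Final sorted array: [11, 14, 15, 30, 32, 32, 33, 43]

The merge sort proceeds by recursively splitting the array and merging sorted halves.
After all merges, the sorted array is [11, 14, 15, 30, 32, 32, 33, 43].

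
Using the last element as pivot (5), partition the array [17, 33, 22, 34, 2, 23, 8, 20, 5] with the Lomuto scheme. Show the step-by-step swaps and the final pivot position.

Lomuto partition with pivot = 5:

Initial array: [17, 33, 22, 34, 2, 23, 8, 20, 5]

arr[0]=17 > 5: no swap
arr[1]=33 > 5: no swap
arr[2]=22 > 5: no swap
arr[3]=34 > 5: no swap
arr[4]=2 <= 5: swap with position 0, array becomes [2, 33, 22, 34, 17, 23, 8, 20, 5]
arr[5]=23 > 5: no swap
arr[6]=8 > 5: no swap
arr[7]=20 > 5: no swap

Place pivot at position 1: [2, 5, 22, 34, 17, 23, 8, 20, 33]
Pivot position: 1

After partitioning with pivot 5, the array becomes [2, 5, 22, 34, 17, 23, 8, 20, 33]. The pivot is placed at index 1. All elements to the left of the pivot are <= 5, and all elements to the right are > 5.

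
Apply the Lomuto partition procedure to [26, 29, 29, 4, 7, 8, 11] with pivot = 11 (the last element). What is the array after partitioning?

Lomuto partition with pivot = 11:

Initial array: [26, 29, 29, 4, 7, 8, 11]

arr[0]=26 > 11: no swap
arr[1]=29 > 11: no swap
arr[2]=29 > 11: no swap
arr[3]=4 <= 11: swap with position 0, array becomes [4, 29, 29, 26, 7, 8, 11]
arr[4]=7 <= 11: swap with position 1, array becomes [4, 7, 29, 26, 29, 8, 11]
arr[5]=8 <= 11: swap with position 2, array becomes [4, 7, 8, 26, 29, 29, 11]

Place pivot at position 3: [4, 7, 8, 11, 29, 29, 26]
Pivot position: 3

After partitioning with pivot 11, the array becomes [4, 7, 8, 11, 29, 29, 26]. The pivot is placed at index 3. All elements to the left of the pivot are <= 11, and all elements to the right are > 11.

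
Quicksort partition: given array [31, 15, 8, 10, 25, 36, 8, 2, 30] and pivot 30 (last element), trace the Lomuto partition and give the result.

Lomuto partition with pivot = 30:

Initial array: [31, 15, 8, 10, 25, 36, 8, 2, 30]

arr[0]=31 > 30: no swap
arr[1]=15 <= 30: swap with position 0, array becomes [15, 31, 8, 10, 25, 36, 8, 2, 30]
arr[2]=8 <= 30: swap with position 1, array becomes [15, 8, 31, 10, 25, 36, 8, 2, 30]
arr[3]=10 <= 30: swap with position 2, array becomes [15, 8, 10, 31, 25, 36, 8, 2, 30]
arr[4]=25 <= 30: swap with position 3, array becomes [15, 8, 10, 25, 31, 36, 8, 2, 30]
arr[5]=36 > 30: no swap
arr[6]=8 <= 30: swap with position 4, array becomes [15, 8, 10, 25, 8, 36, 31, 2, 30]
arr[7]=2 <= 30: swap with position 5, array becomes [15, 8, 10, 25, 8, 2, 31, 36, 30]

Place pivot at position 6: [15, 8, 10, 25, 8, 2, 30, 36, 31]
Pivot position: 6

After partitioning with pivot 30, the array becomes [15, 8, 10, 25, 8, 2, 30, 36, 31]. The pivot is placed at index 6. All elements to the left of the pivot are <= 30, and all elements to the right are > 30.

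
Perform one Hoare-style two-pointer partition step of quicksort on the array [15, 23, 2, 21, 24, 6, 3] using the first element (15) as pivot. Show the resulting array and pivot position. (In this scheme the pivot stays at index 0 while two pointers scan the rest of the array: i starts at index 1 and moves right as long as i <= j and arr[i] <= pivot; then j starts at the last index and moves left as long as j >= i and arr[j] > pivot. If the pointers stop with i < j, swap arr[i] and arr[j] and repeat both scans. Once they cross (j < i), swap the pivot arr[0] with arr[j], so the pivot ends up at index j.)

Hoare-style two-pointer partition with pivot = 15:

Initial array: [15, 23, 2, 21, 24, 6, 3]

Pointers start at i = 1, j = 6.
i stops at index 1 (arr[1]=23 > 15), j stops at index 6 (arr[6]=3 <= 15): swap arr[1] and arr[6], array becomes [15, 3, 2, 21, 24, 6, 23]
i stops at index 3 (arr[3]=21 > 15), j stops at index 5 (arr[5]=6 <= 15): swap arr[3] and arr[5], array becomes [15, 3, 2, 6, 24, 21, 23]
i ends at 4, j ends at 3: the pointers have crossed (j < i), so scanning stops.

Swap pivot arr[0] with arr[3] to place pivot at position 3: [6, 3, 2, 15, 24, 21, 23]
Pivot position: 3

After partitioning with pivot 15, the array becomes [6, 3, 2, 15, 24, 21, 23]. The pivot is placed at index 3. All elements to the left of the pivot are <= 15, and all elements to the right are > 15.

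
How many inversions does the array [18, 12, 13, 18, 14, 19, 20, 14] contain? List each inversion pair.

Finding inversions in [18, 12, 13, 18, 14, 19, 20, 14]:

(0, 1): arr[0]=18 > arr[1]=12
(0, 2): arr[0]=18 > arr[2]=13
(0, 4): arr[0]=18 > arr[4]=14
(0, 7): arr[0]=18 > arr[7]=14
(3, 4): arr[3]=18 > arr[4]=14
(3, 7): arr[3]=18 > arr[7]=14
(5, 7): arr[5]=19 > arr[7]=14
(6, 7): arr[6]=20 > arr[7]=14

Total inversions: 8

The array has 8 inversion(s): (0,1), (0,2), (0,4), (0,7), (3,4), (3,7), (5,7), (6,7). Each pair (i,j) satisfies i < j and arr[i] > arr[j].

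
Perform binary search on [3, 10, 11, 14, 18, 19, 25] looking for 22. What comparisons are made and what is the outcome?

Binary search for 22 in [3, 10, 11, 14, 18, 19, 25]:

lo=0, hi=6, mid=3, arr[mid]=14 -> 14 < 22, search right half
lo=4, hi=6, mid=5, arr[mid]=19 -> 19 < 22, search right half
lo=6, hi=6, mid=6, arr[mid]=25 -> 25 > 22, search left half
lo=6 > hi=5, target 22 not found

Binary search determines that 22 is not in the array after 3 comparisons. The search space was exhausted without finding the target.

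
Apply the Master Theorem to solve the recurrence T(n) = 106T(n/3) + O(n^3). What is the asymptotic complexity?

Master Theorem for T(n) = 106T(n/3) + O(n^3):

a = 106, b = 3, c = 3
log_b(a) = log_3(106) = 4.2448

Case 1: c = 3 < log_3(106) = 4.2448
T(n) = O(n^(log_3 106))

For T(n) = 106T(n/3) + O(n^3): log_3(106) = 4.2448. This is Case 1 of the Master Theorem (c < log_b(a), work dominated by leaves), giving O(n^(log_3 106)).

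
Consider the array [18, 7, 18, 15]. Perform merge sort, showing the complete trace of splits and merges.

Merge sort trace:

Split: [18, 7, 18, 15] -> [18, 7] and [18, 15]
  Split: [18, 7] -> [18] and [7]
  Merge: [18] + [7] -> [7, 18]
  Split: [18, 15] -> [18] and [15]
  Merge: [18] + [15] -> [15, 18]
Merge: [7, 18] + [15, 18] -> [7, 15, 18, 18]

Final sorted array: [7, 15, 18, 18]

The merge sort proceeds by recursively splitting the array and merging sorted halves.
After all merges, the sorted array is [7, 15, 18, 18].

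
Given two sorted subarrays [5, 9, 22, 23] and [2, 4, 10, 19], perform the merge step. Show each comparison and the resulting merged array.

Merging process:

Compare 5 vs 2: take 2 from right. Merged: [2]
Compare 5 vs 4: take 4 from right. Merged: [2, 4]
Compare 5 vs 10: take 5 from left. Merged: [2, 4, 5]
Compare 9 vs 10: take 9 from left. Merged: [2, 4, 5, 9]
Compare 22 vs 10: take 10 from right. Merged: [2, 4, 5, 9, 10]
Compare 22 vs 19: take 19 from right. Merged: [2, 4, 5, 9, 10, 19]
Append remaining from left: [22, 23]. Merged: [2, 4, 5, 9, 10, 19, 22, 23]

Final merged array: [2, 4, 5, 9, 10, 19, 22, 23]
Total comparisons: 6

The merged array is [2, 4, 5, 9, 10, 19, 22, 23], requiring 6 comparisons. The merge step runs in O(n) time where n is the total number of elements.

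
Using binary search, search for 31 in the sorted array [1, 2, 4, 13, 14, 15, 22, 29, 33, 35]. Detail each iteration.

Binary search for 31 in [1, 2, 4, 13, 14, 15, 22, 29, 33, 35]:

lo=0, hi=9, mid=4, arr[mid]=14 -> 14 < 31, search right half
lo=5, hi=9, mid=7, arr[mid]=29 -> 29 < 31, search right half
lo=8, hi=9, mid=8, arr[mid]=33 -> 33 > 31, search left half
lo=8 > hi=7, target 31 not found

Binary search determines that 31 is not in the array after 3 comparisons. The search space was exhausted without finding the target.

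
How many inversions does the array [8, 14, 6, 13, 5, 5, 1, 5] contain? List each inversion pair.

Finding inversions in [8, 14, 6, 13, 5, 5, 1, 5]:

(0, 2): arr[0]=8 > arr[2]=6
(0, 4): arr[0]=8 > arr[4]=5
(0, 5): arr[0]=8 > arr[5]=5
(0, 6): arr[0]=8 > arr[6]=1
(0, 7): arr[0]=8 > arr[7]=5
(1, 2): arr[1]=14 > arr[2]=6
(1, 3): arr[1]=14 > arr[3]=13
(1, 4): arr[1]=14 > arr[4]=5
(1, 5): arr[1]=14 > arr[5]=5
(1, 6): arr[1]=14 > arr[6]=1
(1, 7): arr[1]=14 > arr[7]=5
(2, 4): arr[2]=6 > arr[4]=5
(2, 5): arr[2]=6 > arr[5]=5
(2, 6): arr[2]=6 > arr[6]=1
(2, 7): arr[2]=6 > arr[7]=5
(3, 4): arr[3]=13 > arr[4]=5
(3, 5): arr[3]=13 > arr[5]=5
(3, 6): arr[3]=13 > arr[6]=1
(3, 7): arr[3]=13 > arr[7]=5
(4, 6): arr[4]=5 > arr[6]=1
(5, 6): arr[5]=5 > arr[6]=1

Total inversions: 21

The array has 21 inversion(s): (0,2), (0,4), (0,5), (0,6), (0,7), (1,2), (1,3), (1,4), (1,5), (1,6), (1,7), (2,4), (2,5), (2,6), (2,7), (3,4), (3,5), (3,6), (3,7), (4,6), (5,6). Each pair (i,j) satisfies i < j and arr[i] > arr[j].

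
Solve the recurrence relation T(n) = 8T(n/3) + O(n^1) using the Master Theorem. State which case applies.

Master Theorem for T(n) = 8T(n/3) + O(n^1):

a = 8, b = 3, c = 1
log_b(a) = log_3(8) = 1.8928

Case 1: c = 1 < log_3(8) = 1.8928
T(n) = O(n^(log_3 8))

For T(n) = 8T(n/3) + O(n^1): log_3(8) = 1.8928. This is Case 1 of the Master Theorem (c < log_b(a), work dominated by leaves), giving O(n^(log_3 8)).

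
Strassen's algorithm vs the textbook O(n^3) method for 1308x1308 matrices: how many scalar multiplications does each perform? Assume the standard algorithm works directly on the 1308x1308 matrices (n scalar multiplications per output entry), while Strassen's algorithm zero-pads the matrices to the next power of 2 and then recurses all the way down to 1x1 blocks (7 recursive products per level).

Matrix multiplication for 1308x1308 matrices:

Strassen's algorithm requires power-of-2 dimensions. Pad 1308x1308 to 2048x2048 (next power of 2).

Standard algorithm: 1308^3 = 2237810112 multiplications
Strassen's algorithm: 7^(log2(2048)) = 7^11 = 1977326743 multiplications
Savings: 2237810112 - 1977326743 = 260483369 multiplications

Standard: 2237810112 multiplications (1308^3). Strassen: 1977326743 multiplications (7^11, after padding to 2048x2048). Strassen reduces 8 recursive multiplications to 7 at each level.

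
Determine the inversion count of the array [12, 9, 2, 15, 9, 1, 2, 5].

Finding inversions in [12, 9, 2, 15, 9, 1, 2, 5]:

(0, 1): arr[0]=12 > arr[1]=9
(0, 2): arr[0]=12 > arr[2]=2
(0, 4): arr[0]=12 > arr[4]=9
(0, 5): arr[0]=12 > arr[5]=1
(0, 6): arr[0]=12 > arr[6]=2
(0, 7): arr[0]=12 > arr[7]=5
(1, 2): arr[1]=9 > arr[2]=2
(1, 5): arr[1]=9 > arr[5]=1
(1, 6): arr[1]=9 > arr[6]=2
(1, 7): arr[1]=9 > arr[7]=5
(2, 5): arr[2]=2 > arr[5]=1
(3, 4): arr[3]=15 > arr[4]=9
(3, 5): arr[3]=15 > arr[5]=1
(3, 6): arr[3]=15 > arr[6]=2
(3, 7): arr[3]=15 > arr[7]=5
(4, 5): arr[4]=9 > arr[5]=1
(4, 6): arr[4]=9 > arr[6]=2
(4, 7): arr[4]=9 > arr[7]=5

Total inversions: 18

The array has 18 inversion(s): (0,1), (0,2), (0,4), (0,5), (0,6), (0,7), (1,2), (1,5), (1,6), (1,7), (2,5), (3,4), (3,5), (3,6), (3,7), (4,5), (4,6), (4,7). Each pair (i,j) satisfies i < j and arr[i] > arr[j].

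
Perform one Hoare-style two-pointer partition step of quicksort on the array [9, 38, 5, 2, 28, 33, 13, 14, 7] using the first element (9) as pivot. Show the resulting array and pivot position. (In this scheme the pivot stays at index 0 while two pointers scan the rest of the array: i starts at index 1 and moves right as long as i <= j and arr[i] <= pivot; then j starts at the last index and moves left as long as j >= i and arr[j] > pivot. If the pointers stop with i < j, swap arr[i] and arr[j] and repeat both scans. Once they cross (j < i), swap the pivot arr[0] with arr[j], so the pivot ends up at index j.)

Hoare-style two-pointer partition with pivot = 9:

Initial array: [9, 38, 5, 2, 28, 33, 13, 14, 7]

Pointers start at i = 1, j = 8.
i stops at index 1 (arr[1]=38 > 9), j stops at index 8 (arr[8]=7 <= 9): swap arr[1] and arr[8], array becomes [9, 7, 5, 2, 28, 33, 13, 14, 38]
i ends at 4, j ends at 3: the pointers have crossed (j < i), so scanning stops.

Swap pivot arr[0] with arr[3] to place pivot at position 3: [2, 7, 5, 9, 28, 33, 13, 14, 38]
Pivot position: 3

After partitioning with pivot 9, the array becomes [2, 7, 5, 9, 28, 33, 13, 14, 38]. The pivot is placed at index 3. All elements to the left of the pivot are <= 9, and all elements to the right are > 9.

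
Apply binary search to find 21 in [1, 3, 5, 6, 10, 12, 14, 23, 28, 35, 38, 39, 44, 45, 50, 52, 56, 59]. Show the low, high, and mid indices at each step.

Binary search for 21 in [1, 3, 5, 6, 10, 12, 14, 23, 28, 35, 38, 39, 44, 45, 50, 52, 56, 59]:

lo=0, hi=17, mid=8, arr[mid]=28 -> 28 > 21, search left half
lo=0, hi=7, mid=3, arr[mid]=6 -> 6 < 21, search right half
lo=4, hi=7, mid=5, arr[mid]=12 -> 12 < 21, search right half
lo=6, hi=7, mid=6, arr[mid]=14 -> 14 < 21, search right half
lo=7, hi=7, mid=7, arr[mid]=23 -> 23 > 21, search left half
lo=7 > hi=6, target 21 not found

Binary search determines that 21 is not in the array after 5 comparisons. The search space was exhausted without finding the target.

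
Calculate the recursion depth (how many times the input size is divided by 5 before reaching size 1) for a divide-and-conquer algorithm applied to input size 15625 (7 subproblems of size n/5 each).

For divide and conquer with division factor 5:

Problem sizes at each level:
Level 0: 15625
Level 1: 3125
Level 2: 625
Level 3: 125
Level 4: 25
Level 5: 5
Level 6: 1

The root is level 0 and the size-1 base case is level 6 (the tree spans levels 0 through 6, i.e. 7 levels counting the root), so the depth is the number of divisions: log_5(15625) = 6

The recursion tree depth is log_5(15625) = 6. At each level, the problem size is divided by 5, so it takes 6 divisions to reduce to a base case of size 1. The algorithm makes 7 recursive calls at each level.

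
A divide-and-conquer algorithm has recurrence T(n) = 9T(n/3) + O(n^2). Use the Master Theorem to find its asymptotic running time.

Master Theorem for T(n) = 9T(n/3) + O(n^2):

a = 9, b = 3, c = 2
log_b(a) = log_3(9) = 2.0000

Case 2: c = 2 = log_3(9) = 2.0000
T(n) = O(n^2 log n) = O(n^2 log n)

For T(n) = 9T(n/3) + O(n^2): log_3(9) = 2.0000. This is Case 2 of the Master Theorem (c = log_b(a), equal work at all levels), giving O(n^2 log n).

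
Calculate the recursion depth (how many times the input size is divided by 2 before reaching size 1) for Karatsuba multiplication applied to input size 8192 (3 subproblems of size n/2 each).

For divide and conquer with division factor 2:

Problem sizes at each level:
Level 0: 8192
Level 1: 4096
Level 2: 2048
Level 3: 1024
Level 4: 512
Level 5: 256
Level 6: 128
Level 7: 64
Level 8: 32
Level 9: 16
Level 10: 8
Level 11: 4
Level 12: 2
Level 13: 1

The root is level 0 and the size-1 base case is level 13 (the tree spans levels 0 through 13, i.e. 14 levels counting the root), so the depth is the number of divisions: log_2(8192) = 13

The recursion tree depth is log_2(8192) = 13. At each level, the problem size is divided by 2, so it takes 13 divisions to reduce to a base case of size 1. The algorithm makes 3 recursive calls at each level.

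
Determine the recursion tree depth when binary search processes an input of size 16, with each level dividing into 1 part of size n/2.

For divide and conquer with division factor 2:

Problem sizes at each level:
Level 0: 16
Level 1: 8
Level 2: 4
Level 3: 2
Level 4: 1

The root is level 0 and the size-1 base case is level 4 (the tree spans levels 0 through 4, i.e. 5 levels counting the root), so the depth is the number of divisions: log_2(16) = 4

The recursion tree depth is log_2(16) = 4. At each level, the problem size is divided by 2, so it takes 4 divisions to reduce to a base case of size 1. The algorithm makes 1 recursive call at each level.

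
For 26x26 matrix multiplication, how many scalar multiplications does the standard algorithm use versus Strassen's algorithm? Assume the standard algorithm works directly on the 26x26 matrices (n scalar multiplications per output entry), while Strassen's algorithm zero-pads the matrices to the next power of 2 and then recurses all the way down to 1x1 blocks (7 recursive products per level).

Matrix multiplication for 26x26 matrices:

Strassen's algorithm requires power-of-2 dimensions. Pad 26x26 to 32x32 (next power of 2).

Standard algorithm: 26^3 = 17576 multiplications
Strassen's algorithm: 7^(log2(32)) = 7^5 = 16807 multiplications
Savings: 17576 - 16807 = 769 multiplications

Standard: 17576 multiplications (26^3). Strassen: 16807 multiplications (7^5, after padding to 32x32). Strassen reduces 8 recursive multiplications to 7 at each level.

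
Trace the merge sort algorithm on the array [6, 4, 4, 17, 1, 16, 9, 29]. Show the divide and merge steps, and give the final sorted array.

Merge sort trace:

Split: [6, 4, 4, 17, 1, 16, 9, 29] -> [6, 4, 4, 17] and [1, 16, 9, 29]
  Split: [6, 4, 4, 17] -> [6, 4] and [4, 17]
    Split: [6, 4] -> [6] and [4]
    Merge: [6] + [4] -> [4, 6]
    Split: [4, 17] -> [4] and [17]
    Merge: [4] + [17] -> [4, 17]
  Merge: [4, 6] + [4, 17] -> [4, 4, 6, 17]
  Split: [1, 16, 9, 29] -> [1, 16] and [9, 29]
    Split: [1, 16] -> [1] and [16]
    Merge: [1] + [16] -> [1, 16]
    Split: [9, 29] -> [9] and [29]
    Merge: [9] + [29] -> [9, 29]
  Merge: [1, 16] + [9, 29] -> [1, 9, 16, 29]
Merge: [4, 4, 6, 17] + [1, 9, 16, 29] -> [1, 4, 4, 6, 9, 16, 17, 29]

Final sorted array: [1, 4, 4, 6, 9, 16, 17, 29]

The merge sort proceeds by recursively splitting the array and merging sorted halves.
After all merges, the sorted array is [1, 4, 4, 6, 9, 16, 17, 29].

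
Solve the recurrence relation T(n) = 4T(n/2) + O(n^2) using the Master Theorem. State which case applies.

Master Theorem for T(n) = 4T(n/2) + O(n^2):

a = 4, b = 2, c = 2
log_b(a) = log_2(4) = 2.0000

Case 2: c = 2 = log_2(4) = 2.0000
T(n) = O(n^2 log n) = O(n^2 log n)

For T(n) = 4T(n/2) + O(n^2): log_2(4) = 2.0000. This is Case 2 of the Master Theorem (c = log_b(a), equal work at all levels), giving O(n^2 log n).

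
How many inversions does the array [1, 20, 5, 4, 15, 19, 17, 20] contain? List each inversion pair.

Finding inversions in [1, 20, 5, 4, 15, 19, 17, 20]:

(1, 2): arr[1]=20 > arr[2]=5
(1, 3): arr[1]=20 > arr[3]=4
(1, 4): arr[1]=20 > arr[4]=15
(1, 5): arr[1]=20 > arr[5]=19
(1, 6): arr[1]=20 > arr[6]=17
(2, 3): arr[2]=5 > arr[3]=4
(5, 6): arr[5]=19 > arr[6]=17

Total inversions: 7

The array has 7 inversion(s): (1,2), (1,3), (1,4), (1,5), (1,6), (2,3), (5,6). Each pair (i,j) satisfies i < j and arr[i] > arr[j].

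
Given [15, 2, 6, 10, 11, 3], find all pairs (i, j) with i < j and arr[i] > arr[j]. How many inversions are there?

Finding inversions in [15, 2, 6, 10, 11, 3]:

(0, 1): arr[0]=15 > arr[1]=2
(0, 2): arr[0]=15 > arr[2]=6
(0, 3): arr[0]=15 > arr[3]=10
(0, 4): arr[0]=15 > arr[4]=11
(0, 5): arr[0]=15 > arr[5]=3
(2, 5): arr[2]=6 > arr[5]=3
(3, 5): arr[3]=10 > arr[5]=3
(4, 5): arr[4]=11 > arr[5]=3

Total inversions: 8

The array has 8 inversion(s): (0,1), (0,2), (0,3), (0,4), (0,5), (2,5), (3,5), (4,5). Each pair (i,j) satisfies i < j and arr[i] > arr[j].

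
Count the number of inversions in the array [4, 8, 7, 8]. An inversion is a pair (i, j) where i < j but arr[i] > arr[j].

Finding inversions in [4, 8, 7, 8]:

(1, 2): arr[1]=8 > arr[2]=7

Total inversions: 1

The array has 1 inversion(s): (1,2). Each pair (i,j) satisfies i < j and arr[i] > arr[j].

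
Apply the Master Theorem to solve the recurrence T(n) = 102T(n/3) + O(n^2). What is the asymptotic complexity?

Master Theorem for T(n) = 102T(n/3) + O(n^2):

a = 102, b = 3, c = 2
log_b(a) = log_3(102) = 4.2098

Case 1: c = 2 < log_3(102) = 4.2098
T(n) = O(n^(log_3 102))

For T(n) = 102T(n/3) + O(n^2): log_3(102) = 4.2098. This is Case 1 of the Master Theorem (c < log_b(a), work dominated by leaves), giving O(n^(log_3 102)).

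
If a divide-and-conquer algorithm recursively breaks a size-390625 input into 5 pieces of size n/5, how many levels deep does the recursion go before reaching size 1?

For divide and conquer with division factor 5:

Problem sizes at each level:
Level 0: 390625
Level 1: 78125
Level 2: 15625
Level 3: 3125
Level 4: 625
Level 5: 125
Level 6: 25
Level 7: 5
Level 8: 1

The root is level 0 and the size-1 base case is level 8 (the tree spans levels 0 through 8, i.e. 9 levels counting the root), so the depth is the number of divisions: log_5(390625) = 8

The recursion tree depth is log_5(390625) = 8. At each level, the problem size is divided by 5, so it takes 8 divisions to reduce to a base case of size 1. The algorithm makes 5 recursive calls at each level.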